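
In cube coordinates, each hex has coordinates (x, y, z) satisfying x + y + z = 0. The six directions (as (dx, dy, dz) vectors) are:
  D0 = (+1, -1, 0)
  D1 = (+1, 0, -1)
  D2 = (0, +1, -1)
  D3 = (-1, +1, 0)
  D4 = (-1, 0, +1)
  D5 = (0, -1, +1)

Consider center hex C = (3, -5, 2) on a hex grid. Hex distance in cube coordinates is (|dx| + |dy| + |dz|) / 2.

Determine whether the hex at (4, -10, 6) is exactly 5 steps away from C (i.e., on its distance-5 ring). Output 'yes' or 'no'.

|px - cx| = |4 - 3| = 1
|py - cy| = |-10 - (-5)| = 5
|pz - cz| = |6 - 2| = 4
distance = (1+5+4)/2 = 10/2 = 5
radius = 5; distance == radius -> yes

Answer: yes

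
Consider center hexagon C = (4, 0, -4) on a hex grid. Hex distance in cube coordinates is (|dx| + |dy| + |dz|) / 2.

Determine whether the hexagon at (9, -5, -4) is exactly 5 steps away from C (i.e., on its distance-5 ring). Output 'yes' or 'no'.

|px - cx| = |9 - 4| = 5
|py - cy| = |-5 - 0| = 5
|pz - cz| = |-4 - (-4)| = 0
distance = (5+5+0)/2 = 10/2 = 5
radius = 5; distance == radius -> yes

Answer: yes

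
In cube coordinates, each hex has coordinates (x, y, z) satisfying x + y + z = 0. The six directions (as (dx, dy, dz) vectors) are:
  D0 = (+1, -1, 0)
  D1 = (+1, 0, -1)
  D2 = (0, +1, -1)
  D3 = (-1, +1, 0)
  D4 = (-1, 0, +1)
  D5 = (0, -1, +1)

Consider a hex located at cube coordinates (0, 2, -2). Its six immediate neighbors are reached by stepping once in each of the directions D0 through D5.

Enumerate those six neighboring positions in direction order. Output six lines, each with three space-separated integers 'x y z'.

Center: (0, 2, -2). Add each direction:
  D0: (0, 2, -2) + (1, -1, 0) = (1, 1, -2)
  D1: (0, 2, -2) + (1, 0, -1) = (1, 2, -3)
  D2: (0, 2, -2) + (0, 1, -1) = (0, 3, -3)
  D3: (0, 2, -2) + (-1, 1, 0) = (-1, 3, -2)
  D4: (0, 2, -2) + (-1, 0, 1) = (-1, 2, -1)
  D5: (0, 2, -2) + (0, -1, 1) = (0, 1, -1)

Answer: 1 1 -2
1 2 -3
0 3 -3
-1 3 -2
-1 2 -1
0 1 -1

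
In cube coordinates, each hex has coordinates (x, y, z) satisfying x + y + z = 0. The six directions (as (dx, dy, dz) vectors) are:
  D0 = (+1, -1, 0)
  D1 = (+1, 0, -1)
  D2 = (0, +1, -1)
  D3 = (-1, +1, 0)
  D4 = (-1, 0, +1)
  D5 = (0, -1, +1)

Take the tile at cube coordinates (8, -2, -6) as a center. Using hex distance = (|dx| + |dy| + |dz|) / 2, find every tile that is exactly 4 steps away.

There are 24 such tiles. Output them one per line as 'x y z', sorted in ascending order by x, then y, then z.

Walk ring at distance 4 from (8, -2, -6):
Start at center + D4*4 = (4, -2, -2)
  hex 0: (4, -2, -2)
  hex 1: (5, -3, -2)
  hex 2: (6, -4, -2)
  hex 3: (7, -5, -2)
  hex 4: (8, -6, -2)
  hex 5: (9, -6, -3)
  hex 6: (10, -6, -4)
  hex 7: (11, -6, -5)
  hex 8: (12, -6, -6)
  hex 9: (12, -5, -7)
  hex 10: (12, -4, -8)
  hex 11: (12, -3, -9)
  hex 12: (12, -2, -10)
  hex 13: (11, -1, -10)
  hex 14: (10, 0, -10)
  hex 15: (9, 1, -10)
  hex 16: (8, 2, -10)
  hex 17: (7, 2, -9)
  hex 18: (6, 2, -8)
  hex 19: (5, 2, -7)
  hex 20: (4, 2, -6)
  hex 21: (4, 1, -5)
  hex 22: (4, 0, -4)
  hex 23: (4, -1, -3)
Sorted: 24 hexes.

Answer: 4 -2 -2
4 -1 -3
4 0 -4
4 1 -5
4 2 -6
5 -3 -2
5 2 -7
6 -4 -2
6 2 -8
7 -5 -2
7 2 -9
8 -6 -2
8 2 -10
9 -6 -3
9 1 -10
10 -6 -4
10 0 -10
11 -6 -5
11 -1 -10
12 -6 -6
12 -5 -7
12 -4 -8
12 -3 -9
12 -2 -10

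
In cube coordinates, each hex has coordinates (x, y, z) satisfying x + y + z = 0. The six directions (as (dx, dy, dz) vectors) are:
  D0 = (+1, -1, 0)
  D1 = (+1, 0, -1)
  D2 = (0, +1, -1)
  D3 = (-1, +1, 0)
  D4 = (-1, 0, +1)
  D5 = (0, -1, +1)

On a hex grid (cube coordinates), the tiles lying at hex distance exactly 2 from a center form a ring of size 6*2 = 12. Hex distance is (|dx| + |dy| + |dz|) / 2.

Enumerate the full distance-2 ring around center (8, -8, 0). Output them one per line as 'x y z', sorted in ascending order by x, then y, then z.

Walk ring at distance 2 from (8, -8, 0):
Start at center + D4*2 = (6, -8, 2)
  hex 0: (6, -8, 2)
  hex 1: (7, -9, 2)
  hex 2: (8, -10, 2)
  hex 3: (9, -10, 1)
  hex 4: (10, -10, 0)
  hex 5: (10, -9, -1)
  hex 6: (10, -8, -2)
  hex 7: (9, -7, -2)
  hex 8: (8, -6, -2)
  hex 9: (7, -6, -1)
  hex 10: (6, -6, 0)
  hex 11: (6, -7, 1)
Sorted: 12 hexes.

Answer: 6 -8 2
6 -7 1
6 -6 0
7 -9 2
7 -6 -1
8 -10 2
8 -6 -2
9 -10 1
9 -7 -2
10 -10 0
10 -9 -1
10 -8 -2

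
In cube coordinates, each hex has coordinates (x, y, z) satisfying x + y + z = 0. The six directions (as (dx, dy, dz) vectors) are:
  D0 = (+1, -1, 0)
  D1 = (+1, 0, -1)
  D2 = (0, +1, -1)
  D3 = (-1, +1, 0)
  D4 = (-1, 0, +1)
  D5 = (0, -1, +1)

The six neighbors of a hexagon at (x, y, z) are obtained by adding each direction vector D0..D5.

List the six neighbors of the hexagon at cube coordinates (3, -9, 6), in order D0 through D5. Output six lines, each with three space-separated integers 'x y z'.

Answer: 4 -10 6
4 -9 5
3 -8 5
2 -8 6
2 -9 7
3 -10 7

Derivation:
Center: (3, -9, 6). Add each direction:
  D0: (3, -9, 6) + (1, -1, 0) = (4, -10, 6)
  D1: (3, -9, 6) + (1, 0, -1) = (4, -9, 5)
  D2: (3, -9, 6) + (0, 1, -1) = (3, -8, 5)
  D3: (3, -9, 6) + (-1, 1, 0) = (2, -8, 6)
  D4: (3, -9, 6) + (-1, 0, 1) = (2, -9, 7)
  D5: (3, -9, 6) + (0, -1, 1) = (3, -10, 7)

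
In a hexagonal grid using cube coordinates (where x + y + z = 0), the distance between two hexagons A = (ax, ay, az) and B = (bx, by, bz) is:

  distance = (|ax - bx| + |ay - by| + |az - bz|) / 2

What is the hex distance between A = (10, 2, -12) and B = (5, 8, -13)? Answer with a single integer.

Answer: 6

Derivation:
|ax - bx| = |10 - 5| = 5
|ay - by| = |2 - 8| = 6
|az - bz| = |-12 - (-13)| = 1
distance = (5 + 6 + 1) / 2 = 12 / 2 = 6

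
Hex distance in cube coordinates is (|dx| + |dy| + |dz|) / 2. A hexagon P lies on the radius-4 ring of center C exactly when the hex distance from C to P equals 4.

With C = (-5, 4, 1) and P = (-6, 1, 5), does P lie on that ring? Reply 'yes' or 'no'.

|px - cx| = |-6 - (-5)| = 1
|py - cy| = |1 - 4| = 3
|pz - cz| = |5 - 1| = 4
distance = (1+3+4)/2 = 8/2 = 4
radius = 4; distance == radius -> yes

Answer: yes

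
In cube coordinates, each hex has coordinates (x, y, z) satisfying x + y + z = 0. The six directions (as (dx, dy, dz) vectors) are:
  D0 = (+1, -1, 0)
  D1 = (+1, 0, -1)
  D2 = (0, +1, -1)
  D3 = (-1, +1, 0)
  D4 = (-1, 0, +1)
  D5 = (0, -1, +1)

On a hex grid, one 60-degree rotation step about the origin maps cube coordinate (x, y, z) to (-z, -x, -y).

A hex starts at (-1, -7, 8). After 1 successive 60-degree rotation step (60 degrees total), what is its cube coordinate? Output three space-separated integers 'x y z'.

Answer: -8 1 7

Derivation:
Start: (-1, -7, 8)
Step 1: (-1, -7, 8) -> (-(8), -(-1), -(-7)) = (-8, 1, 7)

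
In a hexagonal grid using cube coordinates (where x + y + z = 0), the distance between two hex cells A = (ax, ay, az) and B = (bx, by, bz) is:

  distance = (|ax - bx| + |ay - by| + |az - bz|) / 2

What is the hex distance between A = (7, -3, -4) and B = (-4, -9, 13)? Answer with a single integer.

Answer: 17

Derivation:
|ax - bx| = |7 - (-4)| = 11
|ay - by| = |-3 - (-9)| = 6
|az - bz| = |-4 - 13| = 17
distance = (11 + 6 + 17) / 2 = 34 / 2 = 17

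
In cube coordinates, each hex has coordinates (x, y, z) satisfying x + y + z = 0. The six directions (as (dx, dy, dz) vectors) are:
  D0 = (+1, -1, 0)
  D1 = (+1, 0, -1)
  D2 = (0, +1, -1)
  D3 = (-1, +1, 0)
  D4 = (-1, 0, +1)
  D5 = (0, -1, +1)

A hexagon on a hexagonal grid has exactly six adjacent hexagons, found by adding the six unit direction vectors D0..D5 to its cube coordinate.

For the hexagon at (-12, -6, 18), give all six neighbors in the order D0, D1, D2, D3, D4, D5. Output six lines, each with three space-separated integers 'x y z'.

Center: (-12, -6, 18). Add each direction:
  D0: (-12, -6, 18) + (1, -1, 0) = (-11, -7, 18)
  D1: (-12, -6, 18) + (1, 0, -1) = (-11, -6, 17)
  D2: (-12, -6, 18) + (0, 1, -1) = (-12, -5, 17)
  D3: (-12, -6, 18) + (-1, 1, 0) = (-13, -5, 18)
  D4: (-12, -6, 18) + (-1, 0, 1) = (-13, -6, 19)
  D5: (-12, -6, 18) + (0, -1, 1) = (-12, -7, 19)

Answer: -11 -7 18
-11 -6 17
-12 -5 17
-13 -5 18
-13 -6 19
-12 -7 19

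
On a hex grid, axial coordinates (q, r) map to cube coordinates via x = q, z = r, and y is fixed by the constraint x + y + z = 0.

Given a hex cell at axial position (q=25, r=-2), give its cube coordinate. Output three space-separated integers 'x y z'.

x = q = 25
z = r = -2
y = -x - z = -(25) - (-2) = -23

Answer: 25 -23 -2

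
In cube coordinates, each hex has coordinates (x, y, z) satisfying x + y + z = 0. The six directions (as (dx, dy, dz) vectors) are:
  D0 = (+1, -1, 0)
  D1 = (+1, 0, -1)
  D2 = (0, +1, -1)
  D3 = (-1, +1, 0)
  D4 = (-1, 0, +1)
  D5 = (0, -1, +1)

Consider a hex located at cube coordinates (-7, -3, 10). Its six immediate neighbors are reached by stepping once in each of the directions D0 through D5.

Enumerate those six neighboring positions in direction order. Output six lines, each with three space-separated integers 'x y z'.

Center: (-7, -3, 10). Add each direction:
  D0: (-7, -3, 10) + (1, -1, 0) = (-6, -4, 10)
  D1: (-7, -3, 10) + (1, 0, -1) = (-6, -3, 9)
  D2: (-7, -3, 10) + (0, 1, -1) = (-7, -2, 9)
  D3: (-7, -3, 10) + (-1, 1, 0) = (-8, -2, 10)
  D4: (-7, -3, 10) + (-1, 0, 1) = (-8, -3, 11)
  D5: (-7, -3, 10) + (0, -1, 1) = (-7, -4, 11)

Answer: -6 -4 10
-6 -3 9
-7 -2 9
-8 -2 10
-8 -3 11
-7 -4 11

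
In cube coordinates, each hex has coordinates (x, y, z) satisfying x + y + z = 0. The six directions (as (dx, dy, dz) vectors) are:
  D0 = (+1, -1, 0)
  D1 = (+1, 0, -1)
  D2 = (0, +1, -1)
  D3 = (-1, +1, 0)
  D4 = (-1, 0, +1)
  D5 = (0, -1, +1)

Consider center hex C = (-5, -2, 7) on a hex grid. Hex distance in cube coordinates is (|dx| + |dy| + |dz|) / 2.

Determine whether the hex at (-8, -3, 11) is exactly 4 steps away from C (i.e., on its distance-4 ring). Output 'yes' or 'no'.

Answer: yes

Derivation:
|px - cx| = |-8 - (-5)| = 3
|py - cy| = |-3 - (-2)| = 1
|pz - cz| = |11 - 7| = 4
distance = (3+1+4)/2 = 8/2 = 4
radius = 4; distance == radius -> yes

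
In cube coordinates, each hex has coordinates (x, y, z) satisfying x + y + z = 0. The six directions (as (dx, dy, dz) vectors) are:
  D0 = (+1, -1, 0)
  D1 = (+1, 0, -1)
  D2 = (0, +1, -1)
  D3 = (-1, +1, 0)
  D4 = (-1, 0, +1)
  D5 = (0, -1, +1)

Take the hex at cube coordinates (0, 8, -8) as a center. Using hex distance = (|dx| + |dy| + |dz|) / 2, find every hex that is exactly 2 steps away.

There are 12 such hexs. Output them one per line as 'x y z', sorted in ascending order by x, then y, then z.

Answer: -2 8 -6
-2 9 -7
-2 10 -8
-1 7 -6
-1 10 -9
0 6 -6
0 10 -10
1 6 -7
1 9 -10
2 6 -8
2 7 -9
2 8 -10

Derivation:
Walk ring at distance 2 from (0, 8, -8):
Start at center + D4*2 = (-2, 8, -6)
  hex 0: (-2, 8, -6)
  hex 1: (-1, 7, -6)
  hex 2: (0, 6, -6)
  hex 3: (1, 6, -7)
  hex 4: (2, 6, -8)
  hex 5: (2, 7, -9)
  hex 6: (2, 8, -10)
  hex 7: (1, 9, -10)
  hex 8: (0, 10, -10)
  hex 9: (-1, 10, -9)
  hex 10: (-2, 10, -8)
  hex 11: (-2, 9, -7)
Sorted: 12 hexes.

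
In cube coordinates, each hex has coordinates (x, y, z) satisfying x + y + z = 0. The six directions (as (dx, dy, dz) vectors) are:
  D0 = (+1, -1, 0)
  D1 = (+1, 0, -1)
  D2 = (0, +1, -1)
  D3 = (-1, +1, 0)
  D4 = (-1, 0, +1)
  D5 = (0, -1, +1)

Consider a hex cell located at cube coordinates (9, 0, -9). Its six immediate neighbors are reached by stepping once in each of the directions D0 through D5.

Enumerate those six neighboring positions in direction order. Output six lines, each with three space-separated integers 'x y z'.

Answer: 10 -1 -9
10 0 -10
9 1 -10
8 1 -9
8 0 -8
9 -1 -8

Derivation:
Center: (9, 0, -9). Add each direction:
  D0: (9, 0, -9) + (1, -1, 0) = (10, -1, -9)
  D1: (9, 0, -9) + (1, 0, -1) = (10, 0, -10)
  D2: (9, 0, -9) + (0, 1, -1) = (9, 1, -10)
  D3: (9, 0, -9) + (-1, 1, 0) = (8, 1, -9)
  D4: (9, 0, -9) + (-1, 0, 1) = (8, 0, -8)
  D5: (9, 0, -9) + (0, -1, 1) = (9, -1, -8)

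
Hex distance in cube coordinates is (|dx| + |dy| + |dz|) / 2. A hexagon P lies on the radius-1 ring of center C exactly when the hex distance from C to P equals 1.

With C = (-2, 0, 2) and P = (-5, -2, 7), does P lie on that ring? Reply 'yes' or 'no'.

Answer: no

Derivation:
|px - cx| = |-5 - (-2)| = 3
|py - cy| = |-2 - 0| = 2
|pz - cz| = |7 - 2| = 5
distance = (3+2+5)/2 = 10/2 = 5
radius = 1; distance != radius -> no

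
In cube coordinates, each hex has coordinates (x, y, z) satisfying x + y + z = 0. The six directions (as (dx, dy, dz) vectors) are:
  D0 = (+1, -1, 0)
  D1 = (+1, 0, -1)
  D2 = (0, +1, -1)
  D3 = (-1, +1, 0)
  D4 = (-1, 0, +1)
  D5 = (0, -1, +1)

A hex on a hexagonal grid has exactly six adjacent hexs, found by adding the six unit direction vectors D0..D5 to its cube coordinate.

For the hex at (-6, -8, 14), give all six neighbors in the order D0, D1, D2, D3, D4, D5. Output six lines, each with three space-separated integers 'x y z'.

Answer: -5 -9 14
-5 -8 13
-6 -7 13
-7 -7 14
-7 -8 15
-6 -9 15

Derivation:
Center: (-6, -8, 14). Add each direction:
  D0: (-6, -8, 14) + (1, -1, 0) = (-5, -9, 14)
  D1: (-6, -8, 14) + (1, 0, -1) = (-5, -8, 13)
  D2: (-6, -8, 14) + (0, 1, -1) = (-6, -7, 13)
  D3: (-6, -8, 14) + (-1, 1, 0) = (-7, -7, 14)
  D4: (-6, -8, 14) + (-1, 0, 1) = (-7, -8, 15)
  D5: (-6, -8, 14) + (0, -1, 1) = (-6, -9, 15)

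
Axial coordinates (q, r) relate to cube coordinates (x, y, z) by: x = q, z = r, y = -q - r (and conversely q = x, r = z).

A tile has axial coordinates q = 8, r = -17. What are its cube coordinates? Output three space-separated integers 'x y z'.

Answer: 8 9 -17

Derivation:
x = q = 8
z = r = -17
y = -x - z = -(8) - (-17) = 9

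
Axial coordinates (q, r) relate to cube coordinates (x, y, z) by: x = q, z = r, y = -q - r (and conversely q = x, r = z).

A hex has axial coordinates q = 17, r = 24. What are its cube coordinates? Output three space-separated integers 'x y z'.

x = q = 17
z = r = 24
y = -x - z = -(17) - (24) = -41

Answer: 17 -41 24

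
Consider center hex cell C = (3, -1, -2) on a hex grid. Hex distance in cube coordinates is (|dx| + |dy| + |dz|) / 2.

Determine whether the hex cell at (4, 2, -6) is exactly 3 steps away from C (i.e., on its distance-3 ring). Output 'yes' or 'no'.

Answer: no

Derivation:
|px - cx| = |4 - 3| = 1
|py - cy| = |2 - (-1)| = 3
|pz - cz| = |-6 - (-2)| = 4
distance = (1+3+4)/2 = 8/2 = 4
radius = 3; distance != radius -> no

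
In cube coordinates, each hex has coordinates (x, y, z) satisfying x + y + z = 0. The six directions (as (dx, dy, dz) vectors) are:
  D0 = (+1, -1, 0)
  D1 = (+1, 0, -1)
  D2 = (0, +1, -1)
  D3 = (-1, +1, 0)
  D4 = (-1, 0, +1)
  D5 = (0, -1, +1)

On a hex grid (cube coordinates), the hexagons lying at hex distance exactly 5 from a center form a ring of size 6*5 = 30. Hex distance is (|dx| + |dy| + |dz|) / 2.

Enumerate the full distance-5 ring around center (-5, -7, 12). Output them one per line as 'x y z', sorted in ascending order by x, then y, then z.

Walk ring at distance 5 from (-5, -7, 12):
Start at center + D4*5 = (-10, -7, 17)
  hex 0: (-10, -7, 17)
  hex 1: (-9, -8, 17)
  hex 2: (-8, -9, 17)
  hex 3: (-7, -10, 17)
  hex 4: (-6, -11, 17)
  hex 5: (-5, -12, 17)
  hex 6: (-4, -12, 16)
  hex 7: (-3, -12, 15)
  hex 8: (-2, -12, 14)
  hex 9: (-1, -12, 13)
  hex 10: (0, -12, 12)
  hex 11: (0, -11, 11)
  hex 12: (0, -10, 10)
  hex 13: (0, -9, 9)
  hex 14: (0, -8, 8)
  hex 15: (0, -7, 7)
  hex 16: (-1, -6, 7)
  hex 17: (-2, -5, 7)
  hex 18: (-3, -4, 7)
  hex 19: (-4, -3, 7)
  hex 20: (-5, -2, 7)
  hex 21: (-6, -2, 8)
  hex 22: (-7, -2, 9)
  hex 23: (-8, -2, 10)
  hex 24: (-9, -2, 11)
  hex 25: (-10, -2, 12)
  hex 26: (-10, -3, 13)
  hex 27: (-10, -4, 14)
  hex 28: (-10, -5, 15)
  hex 29: (-10, -6, 16)
Sorted: 30 hexes.

Answer: -10 -7 17
-10 -6 16
-10 -5 15
-10 -4 14
-10 -3 13
-10 -2 12
-9 -8 17
-9 -2 11
-8 -9 17
-8 -2 10
-7 -10 17
-7 -2 9
-6 -11 17
-6 -2 8
-5 -12 17
-5 -2 7
-4 -12 16
-4 -3 7
-3 -12 15
-3 -4 7
-2 -12 14
-2 -5 7
-1 -12 13
-1 -6 7
0 -12 12
0 -11 11
0 -10 10
0 -9 9
0 -8 8
0 -7 7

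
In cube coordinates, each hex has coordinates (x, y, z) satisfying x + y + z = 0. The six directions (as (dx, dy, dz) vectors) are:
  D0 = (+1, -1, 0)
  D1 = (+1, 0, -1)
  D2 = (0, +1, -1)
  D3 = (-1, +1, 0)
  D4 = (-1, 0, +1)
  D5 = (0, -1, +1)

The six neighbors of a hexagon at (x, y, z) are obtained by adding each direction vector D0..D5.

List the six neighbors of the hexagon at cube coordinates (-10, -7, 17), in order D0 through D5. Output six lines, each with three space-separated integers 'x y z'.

Center: (-10, -7, 17). Add each direction:
  D0: (-10, -7, 17) + (1, -1, 0) = (-9, -8, 17)
  D1: (-10, -7, 17) + (1, 0, -1) = (-9, -7, 16)
  D2: (-10, -7, 17) + (0, 1, -1) = (-10, -6, 16)
  D3: (-10, -7, 17) + (-1, 1, 0) = (-11, -6, 17)
  D4: (-10, -7, 17) + (-1, 0, 1) = (-11, -7, 18)
  D5: (-10, -7, 17) + (0, -1, 1) = (-10, -8, 18)

Answer: -9 -8 17
-9 -7 16
-10 -6 16
-11 -6 17
-11 -7 18
-10 -8 18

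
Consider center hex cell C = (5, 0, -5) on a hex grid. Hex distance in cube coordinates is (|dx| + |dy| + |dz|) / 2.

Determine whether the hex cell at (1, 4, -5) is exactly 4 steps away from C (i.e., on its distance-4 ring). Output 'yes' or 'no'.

|px - cx| = |1 - 5| = 4
|py - cy| = |4 - 0| = 4
|pz - cz| = |-5 - (-5)| = 0
distance = (4+4+0)/2 = 8/2 = 4
radius = 4; distance == radius -> yes

Answer: yes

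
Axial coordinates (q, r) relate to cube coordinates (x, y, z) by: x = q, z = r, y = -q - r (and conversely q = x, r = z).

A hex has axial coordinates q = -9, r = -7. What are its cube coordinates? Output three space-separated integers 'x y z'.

Answer: -9 16 -7

Derivation:
x = q = -9
z = r = -7
y = -x - z = -(-9) - (-7) = 16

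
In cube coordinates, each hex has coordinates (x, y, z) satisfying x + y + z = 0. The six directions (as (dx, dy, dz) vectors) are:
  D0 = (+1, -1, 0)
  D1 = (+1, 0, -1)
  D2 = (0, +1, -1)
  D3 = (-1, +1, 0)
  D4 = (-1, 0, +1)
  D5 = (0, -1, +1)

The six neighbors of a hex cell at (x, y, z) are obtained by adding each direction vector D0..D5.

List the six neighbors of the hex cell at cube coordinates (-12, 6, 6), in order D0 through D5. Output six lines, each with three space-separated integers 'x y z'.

Center: (-12, 6, 6). Add each direction:
  D0: (-12, 6, 6) + (1, -1, 0) = (-11, 5, 6)
  D1: (-12, 6, 6) + (1, 0, -1) = (-11, 6, 5)
  D2: (-12, 6, 6) + (0, 1, -1) = (-12, 7, 5)
  D3: (-12, 6, 6) + (-1, 1, 0) = (-13, 7, 6)
  D4: (-12, 6, 6) + (-1, 0, 1) = (-13, 6, 7)
  D5: (-12, 6, 6) + (0, -1, 1) = (-12, 5, 7)

Answer: -11 5 6
-11 6 5
-12 7 5
-13 7 6
-13 6 7
-12 5 7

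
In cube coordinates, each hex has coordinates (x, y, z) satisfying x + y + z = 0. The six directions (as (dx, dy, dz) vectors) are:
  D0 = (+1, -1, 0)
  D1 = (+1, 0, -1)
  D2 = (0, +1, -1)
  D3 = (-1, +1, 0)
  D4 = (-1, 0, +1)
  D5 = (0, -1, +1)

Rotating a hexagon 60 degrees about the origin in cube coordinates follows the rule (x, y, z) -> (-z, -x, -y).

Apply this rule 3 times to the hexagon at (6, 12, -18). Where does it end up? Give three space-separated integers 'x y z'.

Start: (6, 12, -18)
Step 1: (6, 12, -18) -> (-(-18), -(6), -(12)) = (18, -6, -12)
Step 2: (18, -6, -12) -> (-(-12), -(18), -(-6)) = (12, -18, 6)
Step 3: (12, -18, 6) -> (-(6), -(12), -(-18)) = (-6, -12, 18)

Answer: -6 -12 18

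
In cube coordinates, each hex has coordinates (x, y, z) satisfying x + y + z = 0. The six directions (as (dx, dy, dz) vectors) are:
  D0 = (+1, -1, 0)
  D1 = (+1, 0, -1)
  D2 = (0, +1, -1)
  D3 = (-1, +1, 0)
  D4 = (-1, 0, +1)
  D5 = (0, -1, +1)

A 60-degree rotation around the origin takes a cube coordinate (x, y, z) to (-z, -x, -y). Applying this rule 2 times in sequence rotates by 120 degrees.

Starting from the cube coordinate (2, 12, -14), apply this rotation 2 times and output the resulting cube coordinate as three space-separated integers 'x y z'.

Answer: 12 -14 2

Derivation:
Start: (2, 12, -14)
Step 1: (2, 12, -14) -> (-(-14), -(2), -(12)) = (14, -2, -12)
Step 2: (14, -2, -12) -> (-(-12), -(14), -(-2)) = (12, -14, 2)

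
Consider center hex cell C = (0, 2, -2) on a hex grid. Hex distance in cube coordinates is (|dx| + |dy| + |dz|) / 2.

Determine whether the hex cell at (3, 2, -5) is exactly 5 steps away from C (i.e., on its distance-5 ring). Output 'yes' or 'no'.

Answer: no

Derivation:
|px - cx| = |3 - 0| = 3
|py - cy| = |2 - 2| = 0
|pz - cz| = |-5 - (-2)| = 3
distance = (3+0+3)/2 = 6/2 = 3
radius = 5; distance != radius -> no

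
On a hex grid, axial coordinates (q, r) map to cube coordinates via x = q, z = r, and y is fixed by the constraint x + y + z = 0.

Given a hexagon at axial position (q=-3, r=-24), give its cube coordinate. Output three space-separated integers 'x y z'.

Answer: -3 27 -24

Derivation:
x = q = -3
z = r = -24
y = -x - z = -(-3) - (-24) = 27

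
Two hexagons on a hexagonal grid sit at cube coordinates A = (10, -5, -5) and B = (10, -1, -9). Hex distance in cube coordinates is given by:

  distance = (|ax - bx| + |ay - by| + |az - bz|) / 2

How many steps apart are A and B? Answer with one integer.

Answer: 4

Derivation:
|ax - bx| = |10 - 10| = 0
|ay - by| = |-5 - (-1)| = 4
|az - bz| = |-5 - (-9)| = 4
distance = (0 + 4 + 4) / 2 = 8 / 2 = 4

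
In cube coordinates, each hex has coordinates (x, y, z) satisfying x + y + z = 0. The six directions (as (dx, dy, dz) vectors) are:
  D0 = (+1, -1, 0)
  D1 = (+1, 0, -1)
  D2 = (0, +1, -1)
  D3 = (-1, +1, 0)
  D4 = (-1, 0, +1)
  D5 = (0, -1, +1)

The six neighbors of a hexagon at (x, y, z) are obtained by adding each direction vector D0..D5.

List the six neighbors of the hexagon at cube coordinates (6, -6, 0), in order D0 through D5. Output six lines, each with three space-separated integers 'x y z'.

Answer: 7 -7 0
7 -6 -1
6 -5 -1
5 -5 0
5 -6 1
6 -7 1

Derivation:
Center: (6, -6, 0). Add each direction:
  D0: (6, -6, 0) + (1, -1, 0) = (7, -7, 0)
  D1: (6, -6, 0) + (1, 0, -1) = (7, -6, -1)
  D2: (6, -6, 0) + (0, 1, -1) = (6, -5, -1)
  D3: (6, -6, 0) + (-1, 1, 0) = (5, -5, 0)
  D4: (6, -6, 0) + (-1, 0, 1) = (5, -6, 1)
  D5: (6, -6, 0) + (0, -1, 1) = (6, -7, 1)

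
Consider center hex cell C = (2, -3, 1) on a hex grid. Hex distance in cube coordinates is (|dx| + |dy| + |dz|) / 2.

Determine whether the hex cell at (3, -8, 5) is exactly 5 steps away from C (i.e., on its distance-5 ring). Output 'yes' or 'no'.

|px - cx| = |3 - 2| = 1
|py - cy| = |-8 - (-3)| = 5
|pz - cz| = |5 - 1| = 4
distance = (1+5+4)/2 = 10/2 = 5
radius = 5; distance == radius -> yes

Answer: yes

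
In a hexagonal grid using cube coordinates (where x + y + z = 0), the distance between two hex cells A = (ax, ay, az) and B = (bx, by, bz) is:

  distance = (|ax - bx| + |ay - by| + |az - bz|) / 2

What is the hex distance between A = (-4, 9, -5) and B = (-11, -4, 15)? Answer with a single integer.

Answer: 20

Derivation:
|ax - bx| = |-4 - (-11)| = 7
|ay - by| = |9 - (-4)| = 13
|az - bz| = |-5 - 15| = 20
distance = (7 + 13 + 20) / 2 = 40 / 2 = 20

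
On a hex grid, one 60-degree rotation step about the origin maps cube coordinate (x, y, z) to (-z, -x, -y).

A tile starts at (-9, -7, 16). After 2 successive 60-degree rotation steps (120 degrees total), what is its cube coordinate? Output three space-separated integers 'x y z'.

Answer: -7 16 -9

Derivation:
Start: (-9, -7, 16)
Step 1: (-9, -7, 16) -> (-(16), -(-9), -(-7)) = (-16, 9, 7)
Step 2: (-16, 9, 7) -> (-(7), -(-16), -(9)) = (-7, 16, -9)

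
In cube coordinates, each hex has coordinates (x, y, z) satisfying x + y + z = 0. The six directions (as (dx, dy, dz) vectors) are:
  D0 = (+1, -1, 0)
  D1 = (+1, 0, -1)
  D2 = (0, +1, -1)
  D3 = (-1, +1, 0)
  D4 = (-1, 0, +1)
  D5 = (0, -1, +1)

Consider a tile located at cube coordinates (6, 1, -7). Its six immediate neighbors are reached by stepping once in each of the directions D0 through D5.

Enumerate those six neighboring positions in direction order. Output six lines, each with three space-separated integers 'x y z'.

Center: (6, 1, -7). Add each direction:
  D0: (6, 1, -7) + (1, -1, 0) = (7, 0, -7)
  D1: (6, 1, -7) + (1, 0, -1) = (7, 1, -8)
  D2: (6, 1, -7) + (0, 1, -1) = (6, 2, -8)
  D3: (6, 1, -7) + (-1, 1, 0) = (5, 2, -7)
  D4: (6, 1, -7) + (-1, 0, 1) = (5, 1, -6)
  D5: (6, 1, -7) + (0, -1, 1) = (6, 0, -6)

Answer: 7 0 -7
7 1 -8
6 2 -8
5 2 -7
5 1 -6
6 0 -6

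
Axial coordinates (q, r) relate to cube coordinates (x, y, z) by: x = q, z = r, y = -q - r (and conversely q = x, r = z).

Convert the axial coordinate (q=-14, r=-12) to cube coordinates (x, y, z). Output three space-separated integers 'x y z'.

x = q = -14
z = r = -12
y = -x - z = -(-14) - (-12) = 26

Answer: -14 26 -12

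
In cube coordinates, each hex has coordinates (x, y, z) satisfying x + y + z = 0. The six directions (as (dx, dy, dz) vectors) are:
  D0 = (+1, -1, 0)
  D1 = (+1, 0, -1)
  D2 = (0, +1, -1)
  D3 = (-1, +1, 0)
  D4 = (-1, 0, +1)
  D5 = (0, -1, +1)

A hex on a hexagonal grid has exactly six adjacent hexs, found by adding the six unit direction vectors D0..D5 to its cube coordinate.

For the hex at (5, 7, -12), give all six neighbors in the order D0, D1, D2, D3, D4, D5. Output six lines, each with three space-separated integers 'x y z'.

Center: (5, 7, -12). Add each direction:
  D0: (5, 7, -12) + (1, -1, 0) = (6, 6, -12)
  D1: (5, 7, -12) + (1, 0, -1) = (6, 7, -13)
  D2: (5, 7, -12) + (0, 1, -1) = (5, 8, -13)
  D3: (5, 7, -12) + (-1, 1, 0) = (4, 8, -12)
  D4: (5, 7, -12) + (-1, 0, 1) = (4, 7, -11)
  D5: (5, 7, -12) + (0, -1, 1) = (5, 6, -11)

Answer: 6 6 -12
6 7 -13
5 8 -13
4 8 -12
4 7 -11
5 6 -11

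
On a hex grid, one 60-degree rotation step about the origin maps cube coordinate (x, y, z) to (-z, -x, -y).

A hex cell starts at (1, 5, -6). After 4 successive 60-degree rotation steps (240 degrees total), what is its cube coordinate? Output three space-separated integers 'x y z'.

Answer: -6 1 5

Derivation:
Start: (1, 5, -6)
Step 1: (1, 5, -6) -> (-(-6), -(1), -(5)) = (6, -1, -5)
Step 2: (6, -1, -5) -> (-(-5), -(6), -(-1)) = (5, -6, 1)
Step 3: (5, -6, 1) -> (-(1), -(5), -(-6)) = (-1, -5, 6)
Step 4: (-1, -5, 6) -> (-(6), -(-1), -(-5)) = (-6, 1, 5)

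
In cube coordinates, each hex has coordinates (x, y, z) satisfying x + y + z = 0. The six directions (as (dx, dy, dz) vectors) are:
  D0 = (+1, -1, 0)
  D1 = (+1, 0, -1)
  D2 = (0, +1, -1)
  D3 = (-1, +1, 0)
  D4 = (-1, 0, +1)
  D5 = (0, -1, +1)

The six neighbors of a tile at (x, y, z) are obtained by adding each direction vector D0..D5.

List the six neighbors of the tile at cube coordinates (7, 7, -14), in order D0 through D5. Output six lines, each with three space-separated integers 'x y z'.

Center: (7, 7, -14). Add each direction:
  D0: (7, 7, -14) + (1, -1, 0) = (8, 6, -14)
  D1: (7, 7, -14) + (1, 0, -1) = (8, 7, -15)
  D2: (7, 7, -14) + (0, 1, -1) = (7, 8, -15)
  D3: (7, 7, -14) + (-1, 1, 0) = (6, 8, -14)
  D4: (7, 7, -14) + (-1, 0, 1) = (6, 7, -13)
  D5: (7, 7, -14) + (0, -1, 1) = (7, 6, -13)

Answer: 8 6 -14
8 7 -15
7 8 -15
6 8 -14
6 7 -13
7 6 -13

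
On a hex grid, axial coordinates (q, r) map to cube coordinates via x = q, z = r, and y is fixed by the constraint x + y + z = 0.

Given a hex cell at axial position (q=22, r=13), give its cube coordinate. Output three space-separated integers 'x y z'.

Answer: 22 -35 13

Derivation:
x = q = 22
z = r = 13
y = -x - z = -(22) - (13) = -35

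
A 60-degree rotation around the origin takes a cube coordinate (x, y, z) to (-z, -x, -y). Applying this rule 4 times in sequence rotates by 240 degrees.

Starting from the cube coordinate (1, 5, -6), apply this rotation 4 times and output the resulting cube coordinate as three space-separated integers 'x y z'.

Start: (1, 5, -6)
Step 1: (1, 5, -6) -> (-(-6), -(1), -(5)) = (6, -1, -5)
Step 2: (6, -1, -5) -> (-(-5), -(6), -(-1)) = (5, -6, 1)
Step 3: (5, -6, 1) -> (-(1), -(5), -(-6)) = (-1, -5, 6)
Step 4: (-1, -5, 6) -> (-(6), -(-1), -(-5)) = (-6, 1, 5)

Answer: -6 1 5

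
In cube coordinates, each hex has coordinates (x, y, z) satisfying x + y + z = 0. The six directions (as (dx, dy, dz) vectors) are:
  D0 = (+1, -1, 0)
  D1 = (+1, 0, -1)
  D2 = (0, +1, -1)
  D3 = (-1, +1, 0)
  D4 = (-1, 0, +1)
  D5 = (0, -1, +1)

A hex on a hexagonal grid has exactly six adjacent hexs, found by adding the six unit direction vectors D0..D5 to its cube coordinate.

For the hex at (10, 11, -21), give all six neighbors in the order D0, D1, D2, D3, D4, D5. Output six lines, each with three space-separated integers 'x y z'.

Center: (10, 11, -21). Add each direction:
  D0: (10, 11, -21) + (1, -1, 0) = (11, 10, -21)
  D1: (10, 11, -21) + (1, 0, -1) = (11, 11, -22)
  D2: (10, 11, -21) + (0, 1, -1) = (10, 12, -22)
  D3: (10, 11, -21) + (-1, 1, 0) = (9, 12, -21)
  D4: (10, 11, -21) + (-1, 0, 1) = (9, 11, -20)
  D5: (10, 11, -21) + (0, -1, 1) = (10, 10, -20)

Answer: 11 10 -21
11 11 -22
10 12 -22
9 12 -21
9 11 -20
10 10 -20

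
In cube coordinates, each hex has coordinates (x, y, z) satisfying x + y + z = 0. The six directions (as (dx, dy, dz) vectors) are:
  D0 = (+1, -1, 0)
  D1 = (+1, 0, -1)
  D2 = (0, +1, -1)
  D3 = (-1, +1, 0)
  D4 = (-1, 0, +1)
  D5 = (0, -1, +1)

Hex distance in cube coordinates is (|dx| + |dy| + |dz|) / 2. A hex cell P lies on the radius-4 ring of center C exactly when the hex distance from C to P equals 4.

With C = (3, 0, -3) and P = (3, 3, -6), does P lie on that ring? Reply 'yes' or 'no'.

Answer: no

Derivation:
|px - cx| = |3 - 3| = 0
|py - cy| = |3 - 0| = 3
|pz - cz| = |-6 - (-3)| = 3
distance = (0+3+3)/2 = 6/2 = 3
radius = 4; distance != radius -> no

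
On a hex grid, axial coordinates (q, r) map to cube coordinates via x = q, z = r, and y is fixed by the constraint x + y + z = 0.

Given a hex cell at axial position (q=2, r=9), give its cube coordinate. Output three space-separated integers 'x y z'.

x = q = 2
z = r = 9
y = -x - z = -(2) - (9) = -11

Answer: 2 -11 9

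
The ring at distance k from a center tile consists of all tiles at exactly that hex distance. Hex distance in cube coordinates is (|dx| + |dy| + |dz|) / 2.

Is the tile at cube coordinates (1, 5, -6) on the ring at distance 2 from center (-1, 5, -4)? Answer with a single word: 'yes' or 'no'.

|px - cx| = |1 - (-1)| = 2
|py - cy| = |5 - 5| = 0
|pz - cz| = |-6 - (-4)| = 2
distance = (2+0+2)/2 = 4/2 = 2
radius = 2; distance == radius -> yes

Answer: yes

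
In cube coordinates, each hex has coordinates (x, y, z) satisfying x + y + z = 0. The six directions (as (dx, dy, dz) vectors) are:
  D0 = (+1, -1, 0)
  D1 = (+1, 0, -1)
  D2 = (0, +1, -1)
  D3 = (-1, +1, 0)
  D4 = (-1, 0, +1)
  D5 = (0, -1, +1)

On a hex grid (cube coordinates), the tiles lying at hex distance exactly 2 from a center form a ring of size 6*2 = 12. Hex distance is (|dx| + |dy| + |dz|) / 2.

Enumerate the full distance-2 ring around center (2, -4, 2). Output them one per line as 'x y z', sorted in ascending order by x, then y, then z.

Walk ring at distance 2 from (2, -4, 2):
Start at center + D4*2 = (0, -4, 4)
  hex 0: (0, -4, 4)
  hex 1: (1, -5, 4)
  hex 2: (2, -6, 4)
  hex 3: (3, -6, 3)
  hex 4: (4, -6, 2)
  hex 5: (4, -5, 1)
  hex 6: (4, -4, 0)
  hex 7: (3, -3, 0)
  hex 8: (2, -2, 0)
  hex 9: (1, -2, 1)
  hex 10: (0, -2, 2)
  hex 11: (0, -3, 3)
Sorted: 12 hexes.

Answer: 0 -4 4
0 -3 3
0 -2 2
1 -5 4
1 -2 1
2 -6 4
2 -2 0
3 -6 3
3 -3 0
4 -6 2
4 -5 1
4 -4 0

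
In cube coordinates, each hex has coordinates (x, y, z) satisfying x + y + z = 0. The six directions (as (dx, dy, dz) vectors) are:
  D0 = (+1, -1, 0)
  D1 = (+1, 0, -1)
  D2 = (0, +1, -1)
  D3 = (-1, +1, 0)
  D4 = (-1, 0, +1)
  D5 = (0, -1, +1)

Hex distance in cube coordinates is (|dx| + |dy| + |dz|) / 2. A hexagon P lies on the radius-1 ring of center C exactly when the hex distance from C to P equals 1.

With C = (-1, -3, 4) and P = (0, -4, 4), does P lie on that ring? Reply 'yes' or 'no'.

|px - cx| = |0 - (-1)| = 1
|py - cy| = |-4 - (-3)| = 1
|pz - cz| = |4 - 4| = 0
distance = (1+1+0)/2 = 2/2 = 1
radius = 1; distance == radius -> yes

Answer: yes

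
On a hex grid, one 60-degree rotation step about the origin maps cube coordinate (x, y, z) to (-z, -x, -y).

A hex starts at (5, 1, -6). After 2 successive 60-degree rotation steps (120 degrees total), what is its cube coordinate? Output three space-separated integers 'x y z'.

Answer: 1 -6 5

Derivation:
Start: (5, 1, -6)
Step 1: (5, 1, -6) -> (-(-6), -(5), -(1)) = (6, -5, -1)
Step 2: (6, -5, -1) -> (-(-1), -(6), -(-5)) = (1, -6, 5)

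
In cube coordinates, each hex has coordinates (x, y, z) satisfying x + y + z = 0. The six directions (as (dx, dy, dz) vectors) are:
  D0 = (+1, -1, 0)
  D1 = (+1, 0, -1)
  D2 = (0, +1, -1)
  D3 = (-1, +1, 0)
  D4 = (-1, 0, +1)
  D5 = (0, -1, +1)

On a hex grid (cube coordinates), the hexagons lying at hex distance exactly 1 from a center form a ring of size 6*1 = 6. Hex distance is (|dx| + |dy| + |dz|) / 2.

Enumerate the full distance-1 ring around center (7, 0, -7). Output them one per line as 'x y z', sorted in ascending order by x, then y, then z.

Answer: 6 0 -6
6 1 -7
7 -1 -6
7 1 -8
8 -1 -7
8 0 -8

Derivation:
Walk ring at distance 1 from (7, 0, -7):
Start at center + D4*1 = (6, 0, -6)
  hex 0: (6, 0, -6)
  hex 1: (7, -1, -6)
  hex 2: (8, -1, -7)
  hex 3: (8, 0, -8)
  hex 4: (7, 1, -8)
  hex 5: (6, 1, -7)
Sorted: 6 hexes.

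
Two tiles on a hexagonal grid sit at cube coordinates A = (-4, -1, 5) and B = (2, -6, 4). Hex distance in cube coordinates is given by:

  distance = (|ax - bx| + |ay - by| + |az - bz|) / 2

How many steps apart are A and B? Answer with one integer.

Answer: 6

Derivation:
|ax - bx| = |-4 - 2| = 6
|ay - by| = |-1 - (-6)| = 5
|az - bz| = |5 - 4| = 1
distance = (6 + 5 + 1) / 2 = 12 / 2 = 6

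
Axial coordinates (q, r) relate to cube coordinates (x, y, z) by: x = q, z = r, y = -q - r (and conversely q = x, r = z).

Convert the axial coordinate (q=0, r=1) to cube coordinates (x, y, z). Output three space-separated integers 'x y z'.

Answer: 0 -1 1

Derivation:
x = q = 0
z = r = 1
y = -x - z = -(0) - (1) = -1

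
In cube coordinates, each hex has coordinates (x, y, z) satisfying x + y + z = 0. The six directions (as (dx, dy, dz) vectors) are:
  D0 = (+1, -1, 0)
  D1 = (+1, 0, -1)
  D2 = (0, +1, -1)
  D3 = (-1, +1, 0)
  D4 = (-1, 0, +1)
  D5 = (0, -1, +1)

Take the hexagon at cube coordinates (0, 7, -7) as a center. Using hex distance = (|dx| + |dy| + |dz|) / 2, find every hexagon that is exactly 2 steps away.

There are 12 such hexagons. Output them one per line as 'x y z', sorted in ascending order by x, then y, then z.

Answer: -2 7 -5
-2 8 -6
-2 9 -7
-1 6 -5
-1 9 -8
0 5 -5
0 9 -9
1 5 -6
1 8 -9
2 5 -7
2 6 -8
2 7 -9

Derivation:
Walk ring at distance 2 from (0, 7, -7):
Start at center + D4*2 = (-2, 7, -5)
  hex 0: (-2, 7, -5)
  hex 1: (-1, 6, -5)
  hex 2: (0, 5, -5)
  hex 3: (1, 5, -6)
  hex 4: (2, 5, -7)
  hex 5: (2, 6, -8)
  hex 6: (2, 7, -9)
  hex 7: (1, 8, -9)
  hex 8: (0, 9, -9)
  hex 9: (-1, 9, -8)
  hex 10: (-2, 9, -7)
  hex 11: (-2, 8, -6)
Sorted: 12 hexes.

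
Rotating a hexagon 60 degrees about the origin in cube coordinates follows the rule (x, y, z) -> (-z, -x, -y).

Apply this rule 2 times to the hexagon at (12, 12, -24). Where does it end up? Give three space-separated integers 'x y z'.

Start: (12, 12, -24)
Step 1: (12, 12, -24) -> (-(-24), -(12), -(12)) = (24, -12, -12)
Step 2: (24, -12, -12) -> (-(-12), -(24), -(-12)) = (12, -24, 12)

Answer: 12 -24 12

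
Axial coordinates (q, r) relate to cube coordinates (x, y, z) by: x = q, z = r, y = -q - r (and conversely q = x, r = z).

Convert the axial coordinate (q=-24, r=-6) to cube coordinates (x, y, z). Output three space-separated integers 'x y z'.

Answer: -24 30 -6

Derivation:
x = q = -24
z = r = -6
y = -x - z = -(-24) - (-6) = 30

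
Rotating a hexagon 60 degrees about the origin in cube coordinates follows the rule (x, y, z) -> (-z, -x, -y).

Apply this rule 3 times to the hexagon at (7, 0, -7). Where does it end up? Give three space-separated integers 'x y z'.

Start: (7, 0, -7)
Step 1: (7, 0, -7) -> (-(-7), -(7), -(0)) = (7, -7, 0)
Step 2: (7, -7, 0) -> (-(0), -(7), -(-7)) = (0, -7, 7)
Step 3: (0, -7, 7) -> (-(7), -(0), -(-7)) = (-7, 0, 7)

Answer: -7 0 7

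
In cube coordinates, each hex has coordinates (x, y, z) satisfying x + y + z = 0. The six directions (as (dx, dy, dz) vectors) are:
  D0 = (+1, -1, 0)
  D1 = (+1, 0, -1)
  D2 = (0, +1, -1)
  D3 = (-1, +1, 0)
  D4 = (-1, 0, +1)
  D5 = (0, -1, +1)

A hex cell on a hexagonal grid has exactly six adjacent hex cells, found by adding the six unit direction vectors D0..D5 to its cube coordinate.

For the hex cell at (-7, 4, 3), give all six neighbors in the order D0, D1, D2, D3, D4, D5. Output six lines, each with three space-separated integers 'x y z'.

Answer: -6 3 3
-6 4 2
-7 5 2
-8 5 3
-8 4 4
-7 3 4

Derivation:
Center: (-7, 4, 3). Add each direction:
  D0: (-7, 4, 3) + (1, -1, 0) = (-6, 3, 3)
  D1: (-7, 4, 3) + (1, 0, -1) = (-6, 4, 2)
  D2: (-7, 4, 3) + (0, 1, -1) = (-7, 5, 2)
  D3: (-7, 4, 3) + (-1, 1, 0) = (-8, 5, 3)
  D4: (-7, 4, 3) + (-1, 0, 1) = (-8, 4, 4)
  D5: (-7, 4, 3) + (0, -1, 1) = (-7, 3, 4)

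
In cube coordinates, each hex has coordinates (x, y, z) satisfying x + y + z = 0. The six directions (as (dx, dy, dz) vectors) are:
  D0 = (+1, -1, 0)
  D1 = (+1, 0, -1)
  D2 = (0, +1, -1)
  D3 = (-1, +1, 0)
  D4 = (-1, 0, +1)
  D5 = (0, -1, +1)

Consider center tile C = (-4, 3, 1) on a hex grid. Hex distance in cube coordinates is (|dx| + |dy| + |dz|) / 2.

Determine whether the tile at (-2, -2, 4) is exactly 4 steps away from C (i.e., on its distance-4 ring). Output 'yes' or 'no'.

|px - cx| = |-2 - (-4)| = 2
|py - cy| = |-2 - 3| = 5
|pz - cz| = |4 - 1| = 3
distance = (2+5+3)/2 = 10/2 = 5
radius = 4; distance != radius -> no

Answer: no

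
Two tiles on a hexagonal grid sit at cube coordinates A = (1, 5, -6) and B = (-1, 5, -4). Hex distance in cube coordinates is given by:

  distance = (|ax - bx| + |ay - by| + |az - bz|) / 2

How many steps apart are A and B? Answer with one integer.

Answer: 2

Derivation:
|ax - bx| = |1 - (-1)| = 2
|ay - by| = |5 - 5| = 0
|az - bz| = |-6 - (-4)| = 2
distance = (2 + 0 + 2) / 2 = 4 / 2 = 2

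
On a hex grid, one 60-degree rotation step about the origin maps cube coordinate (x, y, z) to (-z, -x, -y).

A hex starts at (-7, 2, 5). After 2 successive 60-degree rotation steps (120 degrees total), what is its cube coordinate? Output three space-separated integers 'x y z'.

Answer: 2 5 -7

Derivation:
Start: (-7, 2, 5)
Step 1: (-7, 2, 5) -> (-(5), -(-7), -(2)) = (-5, 7, -2)
Step 2: (-5, 7, -2) -> (-(-2), -(-5), -(7)) = (2, 5, -7)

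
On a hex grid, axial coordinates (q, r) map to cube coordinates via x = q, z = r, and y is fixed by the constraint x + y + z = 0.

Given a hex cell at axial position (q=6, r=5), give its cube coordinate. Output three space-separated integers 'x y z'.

x = q = 6
z = r = 5
y = -x - z = -(6) - (5) = -11

Answer: 6 -11 5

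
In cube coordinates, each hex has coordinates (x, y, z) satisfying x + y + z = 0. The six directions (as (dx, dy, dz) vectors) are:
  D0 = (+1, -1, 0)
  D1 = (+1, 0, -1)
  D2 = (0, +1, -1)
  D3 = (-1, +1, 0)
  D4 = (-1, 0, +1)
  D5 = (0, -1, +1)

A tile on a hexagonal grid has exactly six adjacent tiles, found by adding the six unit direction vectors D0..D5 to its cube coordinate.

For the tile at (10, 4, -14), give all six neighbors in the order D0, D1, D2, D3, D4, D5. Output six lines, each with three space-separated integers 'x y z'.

Center: (10, 4, -14). Add each direction:
  D0: (10, 4, -14) + (1, -1, 0) = (11, 3, -14)
  D1: (10, 4, -14) + (1, 0, -1) = (11, 4, -15)
  D2: (10, 4, -14) + (0, 1, -1) = (10, 5, -15)
  D3: (10, 4, -14) + (-1, 1, 0) = (9, 5, -14)
  D4: (10, 4, -14) + (-1, 0, 1) = (9, 4, -13)
  D5: (10, 4, -14) + (0, -1, 1) = (10, 3, -13)

Answer: 11 3 -14
11 4 -15
10 5 -15
9 5 -14
9 4 -13
10 3 -13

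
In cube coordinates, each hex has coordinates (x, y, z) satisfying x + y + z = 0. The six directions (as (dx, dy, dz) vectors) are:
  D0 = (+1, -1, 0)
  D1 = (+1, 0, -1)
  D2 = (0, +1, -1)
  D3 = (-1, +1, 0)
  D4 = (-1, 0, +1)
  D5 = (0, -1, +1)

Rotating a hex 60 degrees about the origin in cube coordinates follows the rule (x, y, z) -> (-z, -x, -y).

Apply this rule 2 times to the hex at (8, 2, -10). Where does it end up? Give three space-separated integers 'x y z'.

Start: (8, 2, -10)
Step 1: (8, 2, -10) -> (-(-10), -(8), -(2)) = (10, -8, -2)
Step 2: (10, -8, -2) -> (-(-2), -(10), -(-8)) = (2, -10, 8)

Answer: 2 -10 8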